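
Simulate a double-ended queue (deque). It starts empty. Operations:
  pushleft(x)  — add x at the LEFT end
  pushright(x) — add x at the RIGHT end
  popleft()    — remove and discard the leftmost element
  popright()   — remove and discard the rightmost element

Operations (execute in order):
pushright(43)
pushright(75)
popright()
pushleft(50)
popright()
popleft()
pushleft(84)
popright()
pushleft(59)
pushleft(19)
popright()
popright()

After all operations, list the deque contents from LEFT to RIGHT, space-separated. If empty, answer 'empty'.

Answer: empty

Derivation:
pushright(43): [43]
pushright(75): [43, 75]
popright(): [43]
pushleft(50): [50, 43]
popright(): [50]
popleft(): []
pushleft(84): [84]
popright(): []
pushleft(59): [59]
pushleft(19): [19, 59]
popright(): [19]
popright(): []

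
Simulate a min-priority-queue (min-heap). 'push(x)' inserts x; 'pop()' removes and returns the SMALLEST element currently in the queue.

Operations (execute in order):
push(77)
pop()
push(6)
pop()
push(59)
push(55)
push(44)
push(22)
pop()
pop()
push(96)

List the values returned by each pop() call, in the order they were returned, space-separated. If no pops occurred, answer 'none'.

Answer: 77 6 22 44

Derivation:
push(77): heap contents = [77]
pop() → 77: heap contents = []
push(6): heap contents = [6]
pop() → 6: heap contents = []
push(59): heap contents = [59]
push(55): heap contents = [55, 59]
push(44): heap contents = [44, 55, 59]
push(22): heap contents = [22, 44, 55, 59]
pop() → 22: heap contents = [44, 55, 59]
pop() → 44: heap contents = [55, 59]
push(96): heap contents = [55, 59, 96]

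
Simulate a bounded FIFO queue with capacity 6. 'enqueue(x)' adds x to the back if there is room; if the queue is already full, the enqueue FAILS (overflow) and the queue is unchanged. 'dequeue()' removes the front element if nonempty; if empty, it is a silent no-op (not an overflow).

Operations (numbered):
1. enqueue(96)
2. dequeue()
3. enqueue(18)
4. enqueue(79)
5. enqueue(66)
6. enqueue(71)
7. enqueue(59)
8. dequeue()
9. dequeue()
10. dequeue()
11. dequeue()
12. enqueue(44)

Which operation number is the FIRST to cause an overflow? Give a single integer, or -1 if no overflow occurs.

Answer: -1

Derivation:
1. enqueue(96): size=1
2. dequeue(): size=0
3. enqueue(18): size=1
4. enqueue(79): size=2
5. enqueue(66): size=3
6. enqueue(71): size=4
7. enqueue(59): size=5
8. dequeue(): size=4
9. dequeue(): size=3
10. dequeue(): size=2
11. dequeue(): size=1
12. enqueue(44): size=2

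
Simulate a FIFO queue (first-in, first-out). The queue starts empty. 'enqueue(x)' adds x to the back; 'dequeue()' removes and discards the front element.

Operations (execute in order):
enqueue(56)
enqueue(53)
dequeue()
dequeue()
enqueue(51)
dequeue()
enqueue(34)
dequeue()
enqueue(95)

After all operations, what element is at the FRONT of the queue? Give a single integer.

Answer: 95

Derivation:
enqueue(56): queue = [56]
enqueue(53): queue = [56, 53]
dequeue(): queue = [53]
dequeue(): queue = []
enqueue(51): queue = [51]
dequeue(): queue = []
enqueue(34): queue = [34]
dequeue(): queue = []
enqueue(95): queue = [95]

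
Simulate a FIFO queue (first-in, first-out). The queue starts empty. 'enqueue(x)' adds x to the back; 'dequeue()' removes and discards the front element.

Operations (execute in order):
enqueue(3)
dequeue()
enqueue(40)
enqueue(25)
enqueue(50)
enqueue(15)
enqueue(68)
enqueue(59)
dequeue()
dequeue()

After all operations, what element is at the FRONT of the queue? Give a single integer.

Answer: 50

Derivation:
enqueue(3): queue = [3]
dequeue(): queue = []
enqueue(40): queue = [40]
enqueue(25): queue = [40, 25]
enqueue(50): queue = [40, 25, 50]
enqueue(15): queue = [40, 25, 50, 15]
enqueue(68): queue = [40, 25, 50, 15, 68]
enqueue(59): queue = [40, 25, 50, 15, 68, 59]
dequeue(): queue = [25, 50, 15, 68, 59]
dequeue(): queue = [50, 15, 68, 59]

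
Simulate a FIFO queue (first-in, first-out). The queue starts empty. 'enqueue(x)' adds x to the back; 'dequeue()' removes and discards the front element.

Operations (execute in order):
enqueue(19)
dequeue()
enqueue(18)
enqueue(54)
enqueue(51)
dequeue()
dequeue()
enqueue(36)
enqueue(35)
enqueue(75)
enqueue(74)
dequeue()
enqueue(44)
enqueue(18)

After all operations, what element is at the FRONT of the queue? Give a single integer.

enqueue(19): queue = [19]
dequeue(): queue = []
enqueue(18): queue = [18]
enqueue(54): queue = [18, 54]
enqueue(51): queue = [18, 54, 51]
dequeue(): queue = [54, 51]
dequeue(): queue = [51]
enqueue(36): queue = [51, 36]
enqueue(35): queue = [51, 36, 35]
enqueue(75): queue = [51, 36, 35, 75]
enqueue(74): queue = [51, 36, 35, 75, 74]
dequeue(): queue = [36, 35, 75, 74]
enqueue(44): queue = [36, 35, 75, 74, 44]
enqueue(18): queue = [36, 35, 75, 74, 44, 18]

Answer: 36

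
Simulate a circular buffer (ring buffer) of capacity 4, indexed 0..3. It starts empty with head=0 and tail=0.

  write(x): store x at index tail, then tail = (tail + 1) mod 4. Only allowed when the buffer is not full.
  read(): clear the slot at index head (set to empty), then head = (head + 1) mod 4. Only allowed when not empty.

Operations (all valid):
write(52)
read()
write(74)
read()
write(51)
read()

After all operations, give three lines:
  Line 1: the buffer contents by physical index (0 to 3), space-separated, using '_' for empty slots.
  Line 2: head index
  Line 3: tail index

Answer: _ _ _ _
3
3

Derivation:
write(52): buf=[52 _ _ _], head=0, tail=1, size=1
read(): buf=[_ _ _ _], head=1, tail=1, size=0
write(74): buf=[_ 74 _ _], head=1, tail=2, size=1
read(): buf=[_ _ _ _], head=2, tail=2, size=0
write(51): buf=[_ _ 51 _], head=2, tail=3, size=1
read(): buf=[_ _ _ _], head=3, tail=3, size=0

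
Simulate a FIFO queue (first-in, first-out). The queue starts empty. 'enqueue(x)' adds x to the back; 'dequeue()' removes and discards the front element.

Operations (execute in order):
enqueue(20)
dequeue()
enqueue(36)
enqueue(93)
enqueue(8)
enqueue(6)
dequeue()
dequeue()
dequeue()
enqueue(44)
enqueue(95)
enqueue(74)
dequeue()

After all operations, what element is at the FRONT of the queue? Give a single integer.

enqueue(20): queue = [20]
dequeue(): queue = []
enqueue(36): queue = [36]
enqueue(93): queue = [36, 93]
enqueue(8): queue = [36, 93, 8]
enqueue(6): queue = [36, 93, 8, 6]
dequeue(): queue = [93, 8, 6]
dequeue(): queue = [8, 6]
dequeue(): queue = [6]
enqueue(44): queue = [6, 44]
enqueue(95): queue = [6, 44, 95]
enqueue(74): queue = [6, 44, 95, 74]
dequeue(): queue = [44, 95, 74]

Answer: 44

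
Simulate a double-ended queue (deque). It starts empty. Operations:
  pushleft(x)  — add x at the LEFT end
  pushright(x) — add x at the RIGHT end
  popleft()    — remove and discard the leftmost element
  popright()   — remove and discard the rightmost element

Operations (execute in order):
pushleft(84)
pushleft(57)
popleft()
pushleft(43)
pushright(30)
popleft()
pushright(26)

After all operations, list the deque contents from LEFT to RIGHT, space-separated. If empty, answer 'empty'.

Answer: 84 30 26

Derivation:
pushleft(84): [84]
pushleft(57): [57, 84]
popleft(): [84]
pushleft(43): [43, 84]
pushright(30): [43, 84, 30]
popleft(): [84, 30]
pushright(26): [84, 30, 26]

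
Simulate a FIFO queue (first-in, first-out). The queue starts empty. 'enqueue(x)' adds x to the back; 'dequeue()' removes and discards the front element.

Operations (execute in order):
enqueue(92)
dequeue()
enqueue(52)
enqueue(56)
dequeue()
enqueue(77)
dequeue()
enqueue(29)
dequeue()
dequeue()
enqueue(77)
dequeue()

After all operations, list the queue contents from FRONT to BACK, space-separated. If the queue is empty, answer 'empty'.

Answer: empty

Derivation:
enqueue(92): [92]
dequeue(): []
enqueue(52): [52]
enqueue(56): [52, 56]
dequeue(): [56]
enqueue(77): [56, 77]
dequeue(): [77]
enqueue(29): [77, 29]
dequeue(): [29]
dequeue(): []
enqueue(77): [77]
dequeue(): []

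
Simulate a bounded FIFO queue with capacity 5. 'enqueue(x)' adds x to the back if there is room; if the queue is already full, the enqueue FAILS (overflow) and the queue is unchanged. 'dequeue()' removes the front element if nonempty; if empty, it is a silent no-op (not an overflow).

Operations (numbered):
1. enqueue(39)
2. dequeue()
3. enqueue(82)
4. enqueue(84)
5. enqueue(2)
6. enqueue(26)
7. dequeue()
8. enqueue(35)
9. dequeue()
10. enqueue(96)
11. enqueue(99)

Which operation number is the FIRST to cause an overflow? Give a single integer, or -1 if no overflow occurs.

1. enqueue(39): size=1
2. dequeue(): size=0
3. enqueue(82): size=1
4. enqueue(84): size=2
5. enqueue(2): size=3
6. enqueue(26): size=4
7. dequeue(): size=3
8. enqueue(35): size=4
9. dequeue(): size=3
10. enqueue(96): size=4
11. enqueue(99): size=5

Answer: -1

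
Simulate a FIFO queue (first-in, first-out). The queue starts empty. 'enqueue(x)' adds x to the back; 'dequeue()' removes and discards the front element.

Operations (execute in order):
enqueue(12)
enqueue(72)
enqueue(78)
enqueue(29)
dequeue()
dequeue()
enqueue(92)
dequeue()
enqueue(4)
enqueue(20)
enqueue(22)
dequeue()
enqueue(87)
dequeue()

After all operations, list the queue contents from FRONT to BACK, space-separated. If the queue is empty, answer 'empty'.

enqueue(12): [12]
enqueue(72): [12, 72]
enqueue(78): [12, 72, 78]
enqueue(29): [12, 72, 78, 29]
dequeue(): [72, 78, 29]
dequeue(): [78, 29]
enqueue(92): [78, 29, 92]
dequeue(): [29, 92]
enqueue(4): [29, 92, 4]
enqueue(20): [29, 92, 4, 20]
enqueue(22): [29, 92, 4, 20, 22]
dequeue(): [92, 4, 20, 22]
enqueue(87): [92, 4, 20, 22, 87]
dequeue(): [4, 20, 22, 87]

Answer: 4 20 22 87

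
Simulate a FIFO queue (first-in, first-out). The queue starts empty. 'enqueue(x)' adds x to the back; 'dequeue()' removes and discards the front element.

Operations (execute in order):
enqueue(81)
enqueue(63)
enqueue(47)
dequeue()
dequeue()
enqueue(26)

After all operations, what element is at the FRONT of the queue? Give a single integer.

enqueue(81): queue = [81]
enqueue(63): queue = [81, 63]
enqueue(47): queue = [81, 63, 47]
dequeue(): queue = [63, 47]
dequeue(): queue = [47]
enqueue(26): queue = [47, 26]

Answer: 47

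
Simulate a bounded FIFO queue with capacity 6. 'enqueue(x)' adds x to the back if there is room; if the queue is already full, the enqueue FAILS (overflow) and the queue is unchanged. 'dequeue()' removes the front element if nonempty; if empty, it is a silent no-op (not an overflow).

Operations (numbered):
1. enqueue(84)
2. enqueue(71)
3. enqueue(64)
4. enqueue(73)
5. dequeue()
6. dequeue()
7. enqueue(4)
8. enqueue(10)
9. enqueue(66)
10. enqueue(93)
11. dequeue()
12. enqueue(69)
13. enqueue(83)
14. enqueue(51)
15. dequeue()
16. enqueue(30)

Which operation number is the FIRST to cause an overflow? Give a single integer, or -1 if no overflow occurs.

Answer: 13

Derivation:
1. enqueue(84): size=1
2. enqueue(71): size=2
3. enqueue(64): size=3
4. enqueue(73): size=4
5. dequeue(): size=3
6. dequeue(): size=2
7. enqueue(4): size=3
8. enqueue(10): size=4
9. enqueue(66): size=5
10. enqueue(93): size=6
11. dequeue(): size=5
12. enqueue(69): size=6
13. enqueue(83): size=6=cap → OVERFLOW (fail)
14. enqueue(51): size=6=cap → OVERFLOW (fail)
15. dequeue(): size=5
16. enqueue(30): size=6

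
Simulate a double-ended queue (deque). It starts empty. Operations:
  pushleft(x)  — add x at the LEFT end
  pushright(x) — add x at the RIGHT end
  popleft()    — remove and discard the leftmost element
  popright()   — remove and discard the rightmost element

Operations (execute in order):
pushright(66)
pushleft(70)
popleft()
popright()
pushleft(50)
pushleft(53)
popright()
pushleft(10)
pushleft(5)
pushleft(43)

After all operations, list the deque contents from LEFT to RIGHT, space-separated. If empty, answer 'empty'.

Answer: 43 5 10 53

Derivation:
pushright(66): [66]
pushleft(70): [70, 66]
popleft(): [66]
popright(): []
pushleft(50): [50]
pushleft(53): [53, 50]
popright(): [53]
pushleft(10): [10, 53]
pushleft(5): [5, 10, 53]
pushleft(43): [43, 5, 10, 53]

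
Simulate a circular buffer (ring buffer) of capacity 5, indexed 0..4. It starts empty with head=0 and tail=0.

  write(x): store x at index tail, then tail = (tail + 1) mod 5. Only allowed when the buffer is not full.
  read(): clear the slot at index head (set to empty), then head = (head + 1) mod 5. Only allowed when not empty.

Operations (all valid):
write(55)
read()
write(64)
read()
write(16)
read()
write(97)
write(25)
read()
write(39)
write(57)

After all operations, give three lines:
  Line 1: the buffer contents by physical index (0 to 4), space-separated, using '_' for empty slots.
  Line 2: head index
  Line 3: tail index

Answer: 39 57 _ _ 25
4
2

Derivation:
write(55): buf=[55 _ _ _ _], head=0, tail=1, size=1
read(): buf=[_ _ _ _ _], head=1, tail=1, size=0
write(64): buf=[_ 64 _ _ _], head=1, tail=2, size=1
read(): buf=[_ _ _ _ _], head=2, tail=2, size=0
write(16): buf=[_ _ 16 _ _], head=2, tail=3, size=1
read(): buf=[_ _ _ _ _], head=3, tail=3, size=0
write(97): buf=[_ _ _ 97 _], head=3, tail=4, size=1
write(25): buf=[_ _ _ 97 25], head=3, tail=0, size=2
read(): buf=[_ _ _ _ 25], head=4, tail=0, size=1
write(39): buf=[39 _ _ _ 25], head=4, tail=1, size=2
write(57): buf=[39 57 _ _ 25], head=4, tail=2, size=3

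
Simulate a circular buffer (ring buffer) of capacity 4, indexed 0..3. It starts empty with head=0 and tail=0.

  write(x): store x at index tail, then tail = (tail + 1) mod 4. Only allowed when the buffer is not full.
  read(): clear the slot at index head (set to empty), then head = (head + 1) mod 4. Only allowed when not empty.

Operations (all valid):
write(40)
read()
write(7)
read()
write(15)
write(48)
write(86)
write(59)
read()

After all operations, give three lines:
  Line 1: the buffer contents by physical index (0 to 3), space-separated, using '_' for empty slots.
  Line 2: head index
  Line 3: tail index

write(40): buf=[40 _ _ _], head=0, tail=1, size=1
read(): buf=[_ _ _ _], head=1, tail=1, size=0
write(7): buf=[_ 7 _ _], head=1, tail=2, size=1
read(): buf=[_ _ _ _], head=2, tail=2, size=0
write(15): buf=[_ _ 15 _], head=2, tail=3, size=1
write(48): buf=[_ _ 15 48], head=2, tail=0, size=2
write(86): buf=[86 _ 15 48], head=2, tail=1, size=3
write(59): buf=[86 59 15 48], head=2, tail=2, size=4
read(): buf=[86 59 _ 48], head=3, tail=2, size=3

Answer: 86 59 _ 48
3
2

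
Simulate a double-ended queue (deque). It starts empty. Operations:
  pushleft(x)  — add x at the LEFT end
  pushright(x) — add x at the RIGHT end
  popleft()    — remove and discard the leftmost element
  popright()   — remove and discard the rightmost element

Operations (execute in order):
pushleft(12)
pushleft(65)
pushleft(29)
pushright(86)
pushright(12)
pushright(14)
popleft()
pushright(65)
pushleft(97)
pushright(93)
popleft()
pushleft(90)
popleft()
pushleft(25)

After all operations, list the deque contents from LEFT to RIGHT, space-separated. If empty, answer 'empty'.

pushleft(12): [12]
pushleft(65): [65, 12]
pushleft(29): [29, 65, 12]
pushright(86): [29, 65, 12, 86]
pushright(12): [29, 65, 12, 86, 12]
pushright(14): [29, 65, 12, 86, 12, 14]
popleft(): [65, 12, 86, 12, 14]
pushright(65): [65, 12, 86, 12, 14, 65]
pushleft(97): [97, 65, 12, 86, 12, 14, 65]
pushright(93): [97, 65, 12, 86, 12, 14, 65, 93]
popleft(): [65, 12, 86, 12, 14, 65, 93]
pushleft(90): [90, 65, 12, 86, 12, 14, 65, 93]
popleft(): [65, 12, 86, 12, 14, 65, 93]
pushleft(25): [25, 65, 12, 86, 12, 14, 65, 93]

Answer: 25 65 12 86 12 14 65 93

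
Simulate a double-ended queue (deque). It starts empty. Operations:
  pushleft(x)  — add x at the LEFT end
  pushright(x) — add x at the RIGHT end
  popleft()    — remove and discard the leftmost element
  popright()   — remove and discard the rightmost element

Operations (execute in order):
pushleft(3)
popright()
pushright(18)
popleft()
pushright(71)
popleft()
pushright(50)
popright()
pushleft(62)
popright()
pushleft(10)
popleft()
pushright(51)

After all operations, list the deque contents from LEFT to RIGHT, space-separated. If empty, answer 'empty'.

Answer: 51

Derivation:
pushleft(3): [3]
popright(): []
pushright(18): [18]
popleft(): []
pushright(71): [71]
popleft(): []
pushright(50): [50]
popright(): []
pushleft(62): [62]
popright(): []
pushleft(10): [10]
popleft(): []
pushright(51): [51]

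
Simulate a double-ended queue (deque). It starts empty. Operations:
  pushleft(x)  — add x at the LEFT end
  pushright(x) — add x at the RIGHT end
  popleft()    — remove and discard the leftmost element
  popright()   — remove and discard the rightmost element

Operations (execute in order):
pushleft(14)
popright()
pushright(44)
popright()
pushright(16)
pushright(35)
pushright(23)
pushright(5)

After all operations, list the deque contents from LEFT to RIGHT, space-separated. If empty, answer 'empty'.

pushleft(14): [14]
popright(): []
pushright(44): [44]
popright(): []
pushright(16): [16]
pushright(35): [16, 35]
pushright(23): [16, 35, 23]
pushright(5): [16, 35, 23, 5]

Answer: 16 35 23 5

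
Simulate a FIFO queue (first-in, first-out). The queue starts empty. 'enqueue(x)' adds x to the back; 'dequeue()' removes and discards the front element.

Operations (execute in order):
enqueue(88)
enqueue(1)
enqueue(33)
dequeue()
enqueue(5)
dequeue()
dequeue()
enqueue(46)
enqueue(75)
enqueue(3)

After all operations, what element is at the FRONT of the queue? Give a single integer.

enqueue(88): queue = [88]
enqueue(1): queue = [88, 1]
enqueue(33): queue = [88, 1, 33]
dequeue(): queue = [1, 33]
enqueue(5): queue = [1, 33, 5]
dequeue(): queue = [33, 5]
dequeue(): queue = [5]
enqueue(46): queue = [5, 46]
enqueue(75): queue = [5, 46, 75]
enqueue(3): queue = [5, 46, 75, 3]

Answer: 5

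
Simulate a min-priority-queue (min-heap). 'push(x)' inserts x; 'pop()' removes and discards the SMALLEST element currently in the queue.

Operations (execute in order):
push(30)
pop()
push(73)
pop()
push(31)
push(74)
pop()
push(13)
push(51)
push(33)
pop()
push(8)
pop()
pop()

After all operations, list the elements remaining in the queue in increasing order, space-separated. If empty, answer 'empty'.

push(30): heap contents = [30]
pop() → 30: heap contents = []
push(73): heap contents = [73]
pop() → 73: heap contents = []
push(31): heap contents = [31]
push(74): heap contents = [31, 74]
pop() → 31: heap contents = [74]
push(13): heap contents = [13, 74]
push(51): heap contents = [13, 51, 74]
push(33): heap contents = [13, 33, 51, 74]
pop() → 13: heap contents = [33, 51, 74]
push(8): heap contents = [8, 33, 51, 74]
pop() → 8: heap contents = [33, 51, 74]
pop() → 33: heap contents = [51, 74]

Answer: 51 74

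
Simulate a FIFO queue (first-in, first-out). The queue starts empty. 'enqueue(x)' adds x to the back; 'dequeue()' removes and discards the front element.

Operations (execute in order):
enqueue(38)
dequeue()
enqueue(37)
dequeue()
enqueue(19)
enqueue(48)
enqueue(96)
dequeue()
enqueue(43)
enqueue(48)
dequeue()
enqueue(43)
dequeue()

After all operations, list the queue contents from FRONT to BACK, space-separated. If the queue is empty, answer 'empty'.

Answer: 43 48 43

Derivation:
enqueue(38): [38]
dequeue(): []
enqueue(37): [37]
dequeue(): []
enqueue(19): [19]
enqueue(48): [19, 48]
enqueue(96): [19, 48, 96]
dequeue(): [48, 96]
enqueue(43): [48, 96, 43]
enqueue(48): [48, 96, 43, 48]
dequeue(): [96, 43, 48]
enqueue(43): [96, 43, 48, 43]
dequeue(): [43, 48, 43]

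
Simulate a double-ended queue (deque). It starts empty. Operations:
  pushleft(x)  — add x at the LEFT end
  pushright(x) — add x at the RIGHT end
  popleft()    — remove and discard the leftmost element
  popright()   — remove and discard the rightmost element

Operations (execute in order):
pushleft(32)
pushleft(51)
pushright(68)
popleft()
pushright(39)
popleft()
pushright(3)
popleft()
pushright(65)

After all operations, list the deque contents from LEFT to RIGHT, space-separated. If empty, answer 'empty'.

pushleft(32): [32]
pushleft(51): [51, 32]
pushright(68): [51, 32, 68]
popleft(): [32, 68]
pushright(39): [32, 68, 39]
popleft(): [68, 39]
pushright(3): [68, 39, 3]
popleft(): [39, 3]
pushright(65): [39, 3, 65]

Answer: 39 3 65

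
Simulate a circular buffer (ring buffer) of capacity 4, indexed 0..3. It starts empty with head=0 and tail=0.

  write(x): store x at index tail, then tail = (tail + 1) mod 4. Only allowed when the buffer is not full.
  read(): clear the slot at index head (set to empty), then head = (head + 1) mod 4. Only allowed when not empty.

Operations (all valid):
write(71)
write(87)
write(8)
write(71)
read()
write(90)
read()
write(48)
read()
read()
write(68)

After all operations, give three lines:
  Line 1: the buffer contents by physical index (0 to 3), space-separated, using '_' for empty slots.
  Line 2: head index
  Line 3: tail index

write(71): buf=[71 _ _ _], head=0, tail=1, size=1
write(87): buf=[71 87 _ _], head=0, tail=2, size=2
write(8): buf=[71 87 8 _], head=0, tail=3, size=3
write(71): buf=[71 87 8 71], head=0, tail=0, size=4
read(): buf=[_ 87 8 71], head=1, tail=0, size=3
write(90): buf=[90 87 8 71], head=1, tail=1, size=4
read(): buf=[90 _ 8 71], head=2, tail=1, size=3
write(48): buf=[90 48 8 71], head=2, tail=2, size=4
read(): buf=[90 48 _ 71], head=3, tail=2, size=3
read(): buf=[90 48 _ _], head=0, tail=2, size=2
write(68): buf=[90 48 68 _], head=0, tail=3, size=3

Answer: 90 48 68 _
0
3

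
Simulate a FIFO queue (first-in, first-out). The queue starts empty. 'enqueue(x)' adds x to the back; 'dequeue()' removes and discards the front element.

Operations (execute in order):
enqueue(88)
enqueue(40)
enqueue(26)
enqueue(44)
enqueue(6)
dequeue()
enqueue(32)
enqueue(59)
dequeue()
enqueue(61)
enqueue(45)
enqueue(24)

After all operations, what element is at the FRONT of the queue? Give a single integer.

enqueue(88): queue = [88]
enqueue(40): queue = [88, 40]
enqueue(26): queue = [88, 40, 26]
enqueue(44): queue = [88, 40, 26, 44]
enqueue(6): queue = [88, 40, 26, 44, 6]
dequeue(): queue = [40, 26, 44, 6]
enqueue(32): queue = [40, 26, 44, 6, 32]
enqueue(59): queue = [40, 26, 44, 6, 32, 59]
dequeue(): queue = [26, 44, 6, 32, 59]
enqueue(61): queue = [26, 44, 6, 32, 59, 61]
enqueue(45): queue = [26, 44, 6, 32, 59, 61, 45]
enqueue(24): queue = [26, 44, 6, 32, 59, 61, 45, 24]

Answer: 26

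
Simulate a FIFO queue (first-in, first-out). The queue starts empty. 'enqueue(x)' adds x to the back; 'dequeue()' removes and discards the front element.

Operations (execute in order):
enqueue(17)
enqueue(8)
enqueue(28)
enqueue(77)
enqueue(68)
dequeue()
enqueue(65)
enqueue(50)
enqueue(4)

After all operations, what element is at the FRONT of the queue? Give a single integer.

Answer: 8

Derivation:
enqueue(17): queue = [17]
enqueue(8): queue = [17, 8]
enqueue(28): queue = [17, 8, 28]
enqueue(77): queue = [17, 8, 28, 77]
enqueue(68): queue = [17, 8, 28, 77, 68]
dequeue(): queue = [8, 28, 77, 68]
enqueue(65): queue = [8, 28, 77, 68, 65]
enqueue(50): queue = [8, 28, 77, 68, 65, 50]
enqueue(4): queue = [8, 28, 77, 68, 65, 50, 4]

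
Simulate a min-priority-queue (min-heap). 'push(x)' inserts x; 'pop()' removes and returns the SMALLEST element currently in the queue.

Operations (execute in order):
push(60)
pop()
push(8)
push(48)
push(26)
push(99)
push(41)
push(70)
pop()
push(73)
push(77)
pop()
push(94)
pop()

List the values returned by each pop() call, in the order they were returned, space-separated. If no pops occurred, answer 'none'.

Answer: 60 8 26 41

Derivation:
push(60): heap contents = [60]
pop() → 60: heap contents = []
push(8): heap contents = [8]
push(48): heap contents = [8, 48]
push(26): heap contents = [8, 26, 48]
push(99): heap contents = [8, 26, 48, 99]
push(41): heap contents = [8, 26, 41, 48, 99]
push(70): heap contents = [8, 26, 41, 48, 70, 99]
pop() → 8: heap contents = [26, 41, 48, 70, 99]
push(73): heap contents = [26, 41, 48, 70, 73, 99]
push(77): heap contents = [26, 41, 48, 70, 73, 77, 99]
pop() → 26: heap contents = [41, 48, 70, 73, 77, 99]
push(94): heap contents = [41, 48, 70, 73, 77, 94, 99]
pop() → 41: heap contents = [48, 70, 73, 77, 94, 99]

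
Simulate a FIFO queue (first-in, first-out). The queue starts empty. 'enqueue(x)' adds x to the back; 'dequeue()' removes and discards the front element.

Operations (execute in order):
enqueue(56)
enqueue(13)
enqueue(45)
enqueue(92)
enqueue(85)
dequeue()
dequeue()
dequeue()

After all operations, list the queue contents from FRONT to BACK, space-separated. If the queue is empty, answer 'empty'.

enqueue(56): [56]
enqueue(13): [56, 13]
enqueue(45): [56, 13, 45]
enqueue(92): [56, 13, 45, 92]
enqueue(85): [56, 13, 45, 92, 85]
dequeue(): [13, 45, 92, 85]
dequeue(): [45, 92, 85]
dequeue(): [92, 85]

Answer: 92 85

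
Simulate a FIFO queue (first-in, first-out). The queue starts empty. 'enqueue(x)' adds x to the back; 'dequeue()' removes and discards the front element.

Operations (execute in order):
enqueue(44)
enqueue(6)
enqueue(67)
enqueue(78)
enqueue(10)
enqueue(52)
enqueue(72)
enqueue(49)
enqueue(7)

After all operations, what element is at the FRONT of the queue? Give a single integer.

Answer: 44

Derivation:
enqueue(44): queue = [44]
enqueue(6): queue = [44, 6]
enqueue(67): queue = [44, 6, 67]
enqueue(78): queue = [44, 6, 67, 78]
enqueue(10): queue = [44, 6, 67, 78, 10]
enqueue(52): queue = [44, 6, 67, 78, 10, 52]
enqueue(72): queue = [44, 6, 67, 78, 10, 52, 72]
enqueue(49): queue = [44, 6, 67, 78, 10, 52, 72, 49]
enqueue(7): queue = [44, 6, 67, 78, 10, 52, 72, 49, 7]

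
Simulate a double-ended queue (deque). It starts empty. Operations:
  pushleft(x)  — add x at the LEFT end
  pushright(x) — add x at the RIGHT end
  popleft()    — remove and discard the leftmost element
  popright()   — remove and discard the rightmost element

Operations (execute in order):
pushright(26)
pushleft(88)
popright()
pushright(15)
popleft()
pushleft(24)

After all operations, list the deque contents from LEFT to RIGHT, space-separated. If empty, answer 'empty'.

pushright(26): [26]
pushleft(88): [88, 26]
popright(): [88]
pushright(15): [88, 15]
popleft(): [15]
pushleft(24): [24, 15]

Answer: 24 15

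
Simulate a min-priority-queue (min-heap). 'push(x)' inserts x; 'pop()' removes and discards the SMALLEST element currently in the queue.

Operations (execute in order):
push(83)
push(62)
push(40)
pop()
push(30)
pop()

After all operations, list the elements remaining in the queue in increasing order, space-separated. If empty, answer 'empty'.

push(83): heap contents = [83]
push(62): heap contents = [62, 83]
push(40): heap contents = [40, 62, 83]
pop() → 40: heap contents = [62, 83]
push(30): heap contents = [30, 62, 83]
pop() → 30: heap contents = [62, 83]

Answer: 62 83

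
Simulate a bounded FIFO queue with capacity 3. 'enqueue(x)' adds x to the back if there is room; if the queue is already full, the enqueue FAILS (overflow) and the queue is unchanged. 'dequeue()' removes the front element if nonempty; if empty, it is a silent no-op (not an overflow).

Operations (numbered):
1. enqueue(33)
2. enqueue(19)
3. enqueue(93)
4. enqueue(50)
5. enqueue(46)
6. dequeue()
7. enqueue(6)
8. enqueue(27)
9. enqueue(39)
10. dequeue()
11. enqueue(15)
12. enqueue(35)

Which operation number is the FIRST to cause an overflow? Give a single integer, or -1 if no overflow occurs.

Answer: 4

Derivation:
1. enqueue(33): size=1
2. enqueue(19): size=2
3. enqueue(93): size=3
4. enqueue(50): size=3=cap → OVERFLOW (fail)
5. enqueue(46): size=3=cap → OVERFLOW (fail)
6. dequeue(): size=2
7. enqueue(6): size=3
8. enqueue(27): size=3=cap → OVERFLOW (fail)
9. enqueue(39): size=3=cap → OVERFLOW (fail)
10. dequeue(): size=2
11. enqueue(15): size=3
12. enqueue(35): size=3=cap → OVERFLOW (fail)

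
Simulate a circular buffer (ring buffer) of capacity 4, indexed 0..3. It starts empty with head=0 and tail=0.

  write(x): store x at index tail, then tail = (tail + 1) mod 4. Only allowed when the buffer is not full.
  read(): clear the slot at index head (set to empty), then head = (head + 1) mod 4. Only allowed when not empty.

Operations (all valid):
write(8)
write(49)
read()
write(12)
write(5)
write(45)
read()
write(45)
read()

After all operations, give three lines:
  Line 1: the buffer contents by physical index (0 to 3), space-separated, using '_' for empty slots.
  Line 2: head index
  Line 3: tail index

write(8): buf=[8 _ _ _], head=0, tail=1, size=1
write(49): buf=[8 49 _ _], head=0, tail=2, size=2
read(): buf=[_ 49 _ _], head=1, tail=2, size=1
write(12): buf=[_ 49 12 _], head=1, tail=3, size=2
write(5): buf=[_ 49 12 5], head=1, tail=0, size=3
write(45): buf=[45 49 12 5], head=1, tail=1, size=4
read(): buf=[45 _ 12 5], head=2, tail=1, size=3
write(45): buf=[45 45 12 5], head=2, tail=2, size=4
read(): buf=[45 45 _ 5], head=3, tail=2, size=3

Answer: 45 45 _ 5
3
2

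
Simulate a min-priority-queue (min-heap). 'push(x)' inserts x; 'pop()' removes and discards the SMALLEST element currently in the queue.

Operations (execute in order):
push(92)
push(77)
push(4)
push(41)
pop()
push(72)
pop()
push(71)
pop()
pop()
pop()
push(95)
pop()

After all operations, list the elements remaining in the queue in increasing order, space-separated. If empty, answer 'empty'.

Answer: 95

Derivation:
push(92): heap contents = [92]
push(77): heap contents = [77, 92]
push(4): heap contents = [4, 77, 92]
push(41): heap contents = [4, 41, 77, 92]
pop() → 4: heap contents = [41, 77, 92]
push(72): heap contents = [41, 72, 77, 92]
pop() → 41: heap contents = [72, 77, 92]
push(71): heap contents = [71, 72, 77, 92]
pop() → 71: heap contents = [72, 77, 92]
pop() → 72: heap contents = [77, 92]
pop() → 77: heap contents = [92]
push(95): heap contents = [92, 95]
pop() → 92: heap contents = [95]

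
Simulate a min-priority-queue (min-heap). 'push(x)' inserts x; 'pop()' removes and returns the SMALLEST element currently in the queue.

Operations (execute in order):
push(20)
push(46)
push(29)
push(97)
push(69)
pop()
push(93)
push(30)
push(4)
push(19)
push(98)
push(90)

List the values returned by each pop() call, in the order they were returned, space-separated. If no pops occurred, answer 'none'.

push(20): heap contents = [20]
push(46): heap contents = [20, 46]
push(29): heap contents = [20, 29, 46]
push(97): heap contents = [20, 29, 46, 97]
push(69): heap contents = [20, 29, 46, 69, 97]
pop() → 20: heap contents = [29, 46, 69, 97]
push(93): heap contents = [29, 46, 69, 93, 97]
push(30): heap contents = [29, 30, 46, 69, 93, 97]
push(4): heap contents = [4, 29, 30, 46, 69, 93, 97]
push(19): heap contents = [4, 19, 29, 30, 46, 69, 93, 97]
push(98): heap contents = [4, 19, 29, 30, 46, 69, 93, 97, 98]
push(90): heap contents = [4, 19, 29, 30, 46, 69, 90, 93, 97, 98]

Answer: 20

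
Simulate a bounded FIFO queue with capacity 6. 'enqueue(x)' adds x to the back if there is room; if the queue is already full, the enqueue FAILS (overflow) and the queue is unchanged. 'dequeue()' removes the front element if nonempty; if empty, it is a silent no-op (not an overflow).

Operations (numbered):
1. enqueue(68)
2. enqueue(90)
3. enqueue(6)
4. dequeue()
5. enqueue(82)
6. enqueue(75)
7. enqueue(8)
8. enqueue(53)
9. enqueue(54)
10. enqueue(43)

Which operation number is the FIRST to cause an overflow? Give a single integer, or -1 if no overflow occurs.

1. enqueue(68): size=1
2. enqueue(90): size=2
3. enqueue(6): size=3
4. dequeue(): size=2
5. enqueue(82): size=3
6. enqueue(75): size=4
7. enqueue(8): size=5
8. enqueue(53): size=6
9. enqueue(54): size=6=cap → OVERFLOW (fail)
10. enqueue(43): size=6=cap → OVERFLOW (fail)

Answer: 9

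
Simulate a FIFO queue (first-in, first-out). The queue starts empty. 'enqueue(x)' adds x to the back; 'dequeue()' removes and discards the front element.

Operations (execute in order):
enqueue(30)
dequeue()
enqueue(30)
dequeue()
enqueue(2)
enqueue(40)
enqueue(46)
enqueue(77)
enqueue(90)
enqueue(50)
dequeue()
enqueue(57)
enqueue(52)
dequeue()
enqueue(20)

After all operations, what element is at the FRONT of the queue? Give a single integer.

Answer: 46

Derivation:
enqueue(30): queue = [30]
dequeue(): queue = []
enqueue(30): queue = [30]
dequeue(): queue = []
enqueue(2): queue = [2]
enqueue(40): queue = [2, 40]
enqueue(46): queue = [2, 40, 46]
enqueue(77): queue = [2, 40, 46, 77]
enqueue(90): queue = [2, 40, 46, 77, 90]
enqueue(50): queue = [2, 40, 46, 77, 90, 50]
dequeue(): queue = [40, 46, 77, 90, 50]
enqueue(57): queue = [40, 46, 77, 90, 50, 57]
enqueue(52): queue = [40, 46, 77, 90, 50, 57, 52]
dequeue(): queue = [46, 77, 90, 50, 57, 52]
enqueue(20): queue = [46, 77, 90, 50, 57, 52, 20]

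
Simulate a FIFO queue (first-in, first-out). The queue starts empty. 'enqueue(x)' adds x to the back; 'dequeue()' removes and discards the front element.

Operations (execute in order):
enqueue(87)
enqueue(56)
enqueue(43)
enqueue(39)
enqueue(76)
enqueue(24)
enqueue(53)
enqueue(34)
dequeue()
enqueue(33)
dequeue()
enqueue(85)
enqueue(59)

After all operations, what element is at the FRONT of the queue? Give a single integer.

enqueue(87): queue = [87]
enqueue(56): queue = [87, 56]
enqueue(43): queue = [87, 56, 43]
enqueue(39): queue = [87, 56, 43, 39]
enqueue(76): queue = [87, 56, 43, 39, 76]
enqueue(24): queue = [87, 56, 43, 39, 76, 24]
enqueue(53): queue = [87, 56, 43, 39, 76, 24, 53]
enqueue(34): queue = [87, 56, 43, 39, 76, 24, 53, 34]
dequeue(): queue = [56, 43, 39, 76, 24, 53, 34]
enqueue(33): queue = [56, 43, 39, 76, 24, 53, 34, 33]
dequeue(): queue = [43, 39, 76, 24, 53, 34, 33]
enqueue(85): queue = [43, 39, 76, 24, 53, 34, 33, 85]
enqueue(59): queue = [43, 39, 76, 24, 53, 34, 33, 85, 59]

Answer: 43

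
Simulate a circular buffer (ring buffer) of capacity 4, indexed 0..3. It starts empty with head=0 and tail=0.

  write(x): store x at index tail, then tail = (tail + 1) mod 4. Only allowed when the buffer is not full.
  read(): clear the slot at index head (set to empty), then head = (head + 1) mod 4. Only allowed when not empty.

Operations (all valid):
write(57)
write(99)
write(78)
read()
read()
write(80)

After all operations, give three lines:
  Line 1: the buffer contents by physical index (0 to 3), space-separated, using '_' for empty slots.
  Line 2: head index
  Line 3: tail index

write(57): buf=[57 _ _ _], head=0, tail=1, size=1
write(99): buf=[57 99 _ _], head=0, tail=2, size=2
write(78): buf=[57 99 78 _], head=0, tail=3, size=3
read(): buf=[_ 99 78 _], head=1, tail=3, size=2
read(): buf=[_ _ 78 _], head=2, tail=3, size=1
write(80): buf=[_ _ 78 80], head=2, tail=0, size=2

Answer: _ _ 78 80
2
0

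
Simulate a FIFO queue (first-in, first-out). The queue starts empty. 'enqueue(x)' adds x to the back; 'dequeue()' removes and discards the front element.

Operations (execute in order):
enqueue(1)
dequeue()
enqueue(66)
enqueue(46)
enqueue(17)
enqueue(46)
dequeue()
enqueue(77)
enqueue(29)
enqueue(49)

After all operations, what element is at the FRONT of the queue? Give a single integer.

Answer: 46

Derivation:
enqueue(1): queue = [1]
dequeue(): queue = []
enqueue(66): queue = [66]
enqueue(46): queue = [66, 46]
enqueue(17): queue = [66, 46, 17]
enqueue(46): queue = [66, 46, 17, 46]
dequeue(): queue = [46, 17, 46]
enqueue(77): queue = [46, 17, 46, 77]
enqueue(29): queue = [46, 17, 46, 77, 29]
enqueue(49): queue = [46, 17, 46, 77, 29, 49]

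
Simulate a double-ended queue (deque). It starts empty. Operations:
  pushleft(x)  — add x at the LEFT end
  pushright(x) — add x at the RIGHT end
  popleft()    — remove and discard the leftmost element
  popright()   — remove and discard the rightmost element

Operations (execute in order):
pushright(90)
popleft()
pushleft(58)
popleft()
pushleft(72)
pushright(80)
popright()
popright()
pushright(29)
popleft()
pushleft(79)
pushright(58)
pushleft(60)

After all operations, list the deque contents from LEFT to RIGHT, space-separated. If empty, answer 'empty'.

pushright(90): [90]
popleft(): []
pushleft(58): [58]
popleft(): []
pushleft(72): [72]
pushright(80): [72, 80]
popright(): [72]
popright(): []
pushright(29): [29]
popleft(): []
pushleft(79): [79]
pushright(58): [79, 58]
pushleft(60): [60, 79, 58]

Answer: 60 79 58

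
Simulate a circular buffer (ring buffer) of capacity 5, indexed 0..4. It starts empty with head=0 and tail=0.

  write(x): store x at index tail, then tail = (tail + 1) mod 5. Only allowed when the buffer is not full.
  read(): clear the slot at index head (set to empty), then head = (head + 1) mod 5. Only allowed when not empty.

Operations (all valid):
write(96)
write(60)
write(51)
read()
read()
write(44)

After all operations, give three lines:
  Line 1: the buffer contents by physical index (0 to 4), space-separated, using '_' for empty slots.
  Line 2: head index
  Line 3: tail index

write(96): buf=[96 _ _ _ _], head=0, tail=1, size=1
write(60): buf=[96 60 _ _ _], head=0, tail=2, size=2
write(51): buf=[96 60 51 _ _], head=0, tail=3, size=3
read(): buf=[_ 60 51 _ _], head=1, tail=3, size=2
read(): buf=[_ _ 51 _ _], head=2, tail=3, size=1
write(44): buf=[_ _ 51 44 _], head=2, tail=4, size=2

Answer: _ _ 51 44 _
2
4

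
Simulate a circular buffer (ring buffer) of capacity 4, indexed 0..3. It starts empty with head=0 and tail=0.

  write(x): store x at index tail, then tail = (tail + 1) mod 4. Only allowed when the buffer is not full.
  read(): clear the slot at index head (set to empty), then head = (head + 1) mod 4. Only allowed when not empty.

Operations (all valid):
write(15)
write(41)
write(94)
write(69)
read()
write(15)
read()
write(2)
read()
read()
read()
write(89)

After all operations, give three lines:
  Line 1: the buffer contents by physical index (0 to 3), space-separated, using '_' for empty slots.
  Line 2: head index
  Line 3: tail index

Answer: _ 2 89 _
1
3

Derivation:
write(15): buf=[15 _ _ _], head=0, tail=1, size=1
write(41): buf=[15 41 _ _], head=0, tail=2, size=2
write(94): buf=[15 41 94 _], head=0, tail=3, size=3
write(69): buf=[15 41 94 69], head=0, tail=0, size=4
read(): buf=[_ 41 94 69], head=1, tail=0, size=3
write(15): buf=[15 41 94 69], head=1, tail=1, size=4
read(): buf=[15 _ 94 69], head=2, tail=1, size=3
write(2): buf=[15 2 94 69], head=2, tail=2, size=4
read(): buf=[15 2 _ 69], head=3, tail=2, size=3
read(): buf=[15 2 _ _], head=0, tail=2, size=2
read(): buf=[_ 2 _ _], head=1, tail=2, size=1
write(89): buf=[_ 2 89 _], head=1, tail=3, size=2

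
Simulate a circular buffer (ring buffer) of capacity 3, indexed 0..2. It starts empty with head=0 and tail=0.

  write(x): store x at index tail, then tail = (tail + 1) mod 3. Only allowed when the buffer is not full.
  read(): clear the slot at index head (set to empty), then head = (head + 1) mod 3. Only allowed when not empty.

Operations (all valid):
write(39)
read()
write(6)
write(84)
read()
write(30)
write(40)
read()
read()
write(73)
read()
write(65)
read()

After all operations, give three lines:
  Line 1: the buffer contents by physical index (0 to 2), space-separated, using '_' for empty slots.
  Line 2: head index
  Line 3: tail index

write(39): buf=[39 _ _], head=0, tail=1, size=1
read(): buf=[_ _ _], head=1, tail=1, size=0
write(6): buf=[_ 6 _], head=1, tail=2, size=1
write(84): buf=[_ 6 84], head=1, tail=0, size=2
read(): buf=[_ _ 84], head=2, tail=0, size=1
write(30): buf=[30 _ 84], head=2, tail=1, size=2
write(40): buf=[30 40 84], head=2, tail=2, size=3
read(): buf=[30 40 _], head=0, tail=2, size=2
read(): buf=[_ 40 _], head=1, tail=2, size=1
write(73): buf=[_ 40 73], head=1, tail=0, size=2
read(): buf=[_ _ 73], head=2, tail=0, size=1
write(65): buf=[65 _ 73], head=2, tail=1, size=2
read(): buf=[65 _ _], head=0, tail=1, size=1

Answer: 65 _ _
0
1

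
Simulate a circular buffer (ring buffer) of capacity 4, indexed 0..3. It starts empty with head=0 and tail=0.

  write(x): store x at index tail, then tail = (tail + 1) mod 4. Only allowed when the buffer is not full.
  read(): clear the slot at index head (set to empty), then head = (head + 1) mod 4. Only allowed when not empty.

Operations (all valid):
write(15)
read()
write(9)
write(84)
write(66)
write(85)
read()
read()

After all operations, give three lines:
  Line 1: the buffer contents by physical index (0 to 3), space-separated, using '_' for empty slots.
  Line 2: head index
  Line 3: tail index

write(15): buf=[15 _ _ _], head=0, tail=1, size=1
read(): buf=[_ _ _ _], head=1, tail=1, size=0
write(9): buf=[_ 9 _ _], head=1, tail=2, size=1
write(84): buf=[_ 9 84 _], head=1, tail=3, size=2
write(66): buf=[_ 9 84 66], head=1, tail=0, size=3
write(85): buf=[85 9 84 66], head=1, tail=1, size=4
read(): buf=[85 _ 84 66], head=2, tail=1, size=3
read(): buf=[85 _ _ 66], head=3, tail=1, size=2

Answer: 85 _ _ 66
3
1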